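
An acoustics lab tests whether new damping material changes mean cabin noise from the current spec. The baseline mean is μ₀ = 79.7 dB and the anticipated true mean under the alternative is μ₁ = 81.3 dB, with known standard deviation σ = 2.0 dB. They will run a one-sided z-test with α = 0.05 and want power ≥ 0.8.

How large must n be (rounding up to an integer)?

Standardized effect: d = |μ₁ − μ₀| / σ = |81.3 − 79.7| / 2.0 = 0.8000
Set Φ(δ − 1.645) = 0.8; then δ − 1.645 = Φ⁻¹(0.8) = 0.842, giving δ = 2.486.
δ = d·√n ⇒ n = (δ/d)² = (2.486 / 0.8000)² = 9.66.
Round up to the next whole unit.

n = 10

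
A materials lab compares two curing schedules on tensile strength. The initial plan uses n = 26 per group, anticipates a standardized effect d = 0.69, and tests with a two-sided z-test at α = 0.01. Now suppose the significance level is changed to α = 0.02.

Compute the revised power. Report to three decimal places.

Power ≈ 0.564

δ = d·√(n/2) = 0.69 × √(26/2) = 2.4878 (unchanged). New critical value: z_{0.01} = 2.326.
Revised power = Φ(δ − 2.326) + Φ(−δ − 2.326) = Φ(0.161) + Φ(-4.814) = 0.5641 + 0.0000 = 0.5641.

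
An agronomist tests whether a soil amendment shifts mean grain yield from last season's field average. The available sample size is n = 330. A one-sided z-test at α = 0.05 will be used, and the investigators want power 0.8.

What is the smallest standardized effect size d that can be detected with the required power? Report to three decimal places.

Required noncentrality: δ = z_{0.05} + z_{0.20} = 1.645 + 0.842 = 2.486.
δ = d·√n ⇒ d = δ/√n = 2.486/√330 = 0.1369.

d ≈ 0.137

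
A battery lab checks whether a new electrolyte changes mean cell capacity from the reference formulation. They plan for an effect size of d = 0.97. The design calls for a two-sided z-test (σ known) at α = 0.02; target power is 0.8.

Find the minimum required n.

n = 11

Set Φ(δ − 2.326) = 0.8; then δ − 2.326 = Φ⁻¹(0.8) = 0.842, giving δ = 3.168.
(Ignoring the negligible lower-tail rejection probability gives the usual closed-form inversion.)
δ = d·√n ⇒ n = (δ/d)² = (3.168 / 0.97)² = 10.67.
Rounding up, n = 11.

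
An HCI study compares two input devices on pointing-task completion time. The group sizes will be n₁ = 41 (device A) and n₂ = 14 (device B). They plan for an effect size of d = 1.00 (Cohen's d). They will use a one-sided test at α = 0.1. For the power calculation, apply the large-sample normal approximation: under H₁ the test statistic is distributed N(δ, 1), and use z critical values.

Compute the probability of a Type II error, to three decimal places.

Noncentrality parameter: δ = d / √(1/n₁ + 1/n₂) = 1.00 / √(1/41 + 1/14) = 3.2305
Critical value for a one-sided test at α = 0.1: z_α = 1.282.
Power = Φ(δ − 1.282) = Φ(1.949) = 0.9744.
Type II error: β = 1 − power = 1 − 0.9744 = 0.0256.

β ≈ 0.026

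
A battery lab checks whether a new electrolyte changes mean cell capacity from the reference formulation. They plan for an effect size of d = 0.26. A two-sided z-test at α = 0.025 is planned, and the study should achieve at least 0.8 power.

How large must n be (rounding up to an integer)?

For power 0.8 need Φ(δ − z_{0.0125}) = 0.8, so δ = z_{0.0125} + z_{0.20} = 2.241 + 0.842 = 3.083.
(Ignoring the negligible lower-tail rejection probability gives the usual closed-form inversion.)
δ = d·√n ⇒ n = (δ/d)² = (3.083 / 0.26)² = 140.61.
Round up to the next whole unit.

n = 141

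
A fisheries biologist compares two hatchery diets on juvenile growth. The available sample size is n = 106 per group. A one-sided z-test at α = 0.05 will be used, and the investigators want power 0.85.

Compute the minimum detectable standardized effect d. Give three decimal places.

d ≈ 0.368

Need Φ(δ − 1.645) = 0.85, so δ = 1.645 + 1.036 = 2.681.
δ = d·√(n/2) ⇒ d = δ/√(n/2) = 2.681/√(106/2) = 0.3683.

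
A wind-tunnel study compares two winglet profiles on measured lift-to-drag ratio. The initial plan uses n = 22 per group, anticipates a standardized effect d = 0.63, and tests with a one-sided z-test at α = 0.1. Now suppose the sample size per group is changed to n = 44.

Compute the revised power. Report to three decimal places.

Power ≈ 0.953

With n = 44 per group: δ = d·√(n/2) = 0.63 × √(44/2) = 2.9550. Critical value z_{0.1} = 1.282.
Revised power = Φ(δ − 1.282) = Φ(1.673) = 0.9529.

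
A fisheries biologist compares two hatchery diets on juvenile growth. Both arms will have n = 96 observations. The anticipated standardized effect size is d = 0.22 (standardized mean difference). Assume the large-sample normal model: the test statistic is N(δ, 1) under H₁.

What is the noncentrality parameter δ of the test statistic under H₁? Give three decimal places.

δ ≈ 1.524

δ = d·√(n/2) = 0.22 × √(96/2) = 1.5242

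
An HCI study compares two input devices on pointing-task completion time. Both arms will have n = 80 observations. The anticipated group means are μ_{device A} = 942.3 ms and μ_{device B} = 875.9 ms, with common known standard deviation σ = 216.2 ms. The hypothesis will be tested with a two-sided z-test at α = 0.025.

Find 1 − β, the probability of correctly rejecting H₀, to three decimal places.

Power ≈ 0.382

Standardized effect: d = |μ_{device A} − μ_{device B}| / σ = |942.3 − 875.9| / 216.2 = 0.3071
Noncentrality parameter: δ = d·√(n/2) = 0.3071 × √(80/2) = 1.9424
Critical value for a two-sided test at α = 0.025: z_{α/2} = 2.241.
Power = Φ(δ − 2.241) + Φ(−δ − 2.241) = Φ(-0.299) + Φ(-4.184) = 0.3825 + 0.0000 = 0.3825.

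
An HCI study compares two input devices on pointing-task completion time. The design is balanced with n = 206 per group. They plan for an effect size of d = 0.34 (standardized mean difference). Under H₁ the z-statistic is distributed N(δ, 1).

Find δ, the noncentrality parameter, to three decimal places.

The noncentrality parameter scales effect size by the design's sample-size factor: δ = d·√(n/2) = 0.34 × √(206/2) = 3.4506

δ ≈ 3.451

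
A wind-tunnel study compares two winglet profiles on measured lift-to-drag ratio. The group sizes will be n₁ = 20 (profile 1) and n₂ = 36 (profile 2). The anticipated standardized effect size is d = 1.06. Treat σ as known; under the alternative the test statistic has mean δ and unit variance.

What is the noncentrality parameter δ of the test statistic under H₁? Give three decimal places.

δ ≈ 3.801

The noncentrality parameter scales effect size by the design's sample-size factor: δ = d / √(1/n₁ + 1/n₂) = 1.06 / √(1/20 + 1/36) = 3.8008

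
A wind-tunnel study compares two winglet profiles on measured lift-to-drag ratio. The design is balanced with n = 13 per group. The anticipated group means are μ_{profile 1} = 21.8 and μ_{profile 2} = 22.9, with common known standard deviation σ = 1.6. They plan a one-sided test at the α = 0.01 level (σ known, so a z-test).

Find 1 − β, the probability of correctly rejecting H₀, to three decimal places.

Standardized effect: d = |μ_{profile 1} − μ_{profile 2}| / σ = |21.8 − 22.9| / 1.6 = 0.6875
Noncentrality parameter: δ = d·√(n/2) = 0.6875 × √(13/2) = 1.7528
One-sided α = 0.01 → critical value z_{0.01} = 2.326.
Power = Φ(δ − 2.326) = Φ(-0.574) = 0.2831.

Power ≈ 0.283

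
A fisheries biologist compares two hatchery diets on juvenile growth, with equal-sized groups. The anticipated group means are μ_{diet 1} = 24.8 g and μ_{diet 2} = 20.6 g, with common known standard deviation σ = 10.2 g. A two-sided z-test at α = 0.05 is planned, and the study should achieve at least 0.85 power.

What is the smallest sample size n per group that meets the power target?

Standardized effect: d = |μ_{diet 1} − μ_{diet 2}| / σ = |24.8 − 20.6| / 10.2 = 0.4118
Set Φ(δ − 1.960) = 0.85; then δ − 1.960 = Φ⁻¹(0.85) = 1.036, giving δ = 2.996.
(The Φ(−δ − z_{α/2}) term is vanishingly small for δ > 0 and is dropped in the standard sample-size formula.)
δ = d·√(n/2) ⇒ n = 2(δ/d)² = 2 × (2.996 / 0.4118)² = 105.91.
Rounding up, n = 106 per group.

n = 106 per group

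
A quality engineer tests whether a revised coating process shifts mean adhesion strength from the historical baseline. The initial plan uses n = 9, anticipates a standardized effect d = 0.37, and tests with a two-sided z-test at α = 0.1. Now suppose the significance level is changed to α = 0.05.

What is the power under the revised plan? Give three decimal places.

δ = d·√n = 0.37 × √9 = 1.1100 (unchanged). New critical value: z_{0.025} = 1.960.
Revised power = Φ(δ − 1.960) + Φ(−δ − 1.960) = Φ(-0.850) + Φ(-3.070) = 0.1977 + 0.0011 = 0.1987.

Power ≈ 0.199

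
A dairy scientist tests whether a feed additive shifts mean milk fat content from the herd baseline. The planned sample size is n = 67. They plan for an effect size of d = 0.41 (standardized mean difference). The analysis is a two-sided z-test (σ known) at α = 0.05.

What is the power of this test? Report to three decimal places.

Power ≈ 0.919

Noncentrality parameter: δ = d·√n = 0.41 × √67 = 3.3560
Critical value for a two-sided test at α = 0.05: z_{α/2} = 1.960.
Power = Φ(δ − 1.960) + Φ(−δ − 1.960) = Φ(1.396) + Φ(-5.316) = 0.9186 + 0.0000 = 0.9186.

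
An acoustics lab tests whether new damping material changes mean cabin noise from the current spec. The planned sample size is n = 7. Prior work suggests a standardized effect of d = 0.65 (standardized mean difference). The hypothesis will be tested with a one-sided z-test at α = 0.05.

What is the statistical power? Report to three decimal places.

Noncentrality parameter: δ = d·√n = 0.65 × √7 = 1.7197
One-sided α = 0.05 → critical value z_{0.05} = 1.645.
Power = P(Z > 1.645 − δ) = Φ(0.075) = 0.5298.

Power ≈ 0.530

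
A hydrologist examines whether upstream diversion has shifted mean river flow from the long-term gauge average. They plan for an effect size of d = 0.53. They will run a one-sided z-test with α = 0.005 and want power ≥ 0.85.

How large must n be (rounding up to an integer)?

For power 0.85 need Φ(δ − z_{0.005}) = 0.85, so δ = z_{0.005} + z_{0.15} = 2.576 + 1.036 = 3.612.
δ = d·√n ⇒ n = (δ/d)² = (3.612 / 0.53)² = 46.45.
Round up to the next whole unit.

n = 47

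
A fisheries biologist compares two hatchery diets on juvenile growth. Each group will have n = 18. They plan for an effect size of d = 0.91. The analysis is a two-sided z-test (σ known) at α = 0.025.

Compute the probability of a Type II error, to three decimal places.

β ≈ 0.313

Noncentrality parameter: δ = d·√(n/2) = 0.91 × √(18/2) = 2.7300
Critical value for a two-sided test at α = 0.025: z_{α/2} = 2.241.
Power = Φ(δ − 2.241) + Φ(−δ − 2.241) = Φ(0.489) + Φ(-4.971) = 0.6874 + 0.0000 = 0.6874.
Type II error: β = 1 − power = 1 − 0.6874 = 0.3126.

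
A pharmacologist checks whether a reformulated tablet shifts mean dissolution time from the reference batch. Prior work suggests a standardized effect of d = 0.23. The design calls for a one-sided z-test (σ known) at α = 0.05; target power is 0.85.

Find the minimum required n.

n = 136

For power 0.85 need Φ(δ − z_{0.05}) = 0.85, so δ = z_{0.05} + z_{0.15} = 1.645 + 1.036 = 2.681.
δ = d·√n ⇒ n = (δ/d)² = (2.681 / 0.23)² = 135.90.
Rounding up, n = 136.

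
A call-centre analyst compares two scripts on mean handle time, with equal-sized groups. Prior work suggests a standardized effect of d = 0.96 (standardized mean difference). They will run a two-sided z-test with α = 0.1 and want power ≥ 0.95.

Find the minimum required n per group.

Set Φ(δ − 1.645) = 0.95; then δ − 1.645 = Φ⁻¹(0.95) = 1.645, giving δ = 3.290.
(The Φ(−δ − z_{α/2}) term is vanishingly small for δ > 0 and is dropped in the standard sample-size formula.)
δ = d·√(n/2) ⇒ n = 2(δ/d)² = 2 × (3.290 / 0.96)² = 23.49.
Rounding up, n = 24 per group.

n = 24 per group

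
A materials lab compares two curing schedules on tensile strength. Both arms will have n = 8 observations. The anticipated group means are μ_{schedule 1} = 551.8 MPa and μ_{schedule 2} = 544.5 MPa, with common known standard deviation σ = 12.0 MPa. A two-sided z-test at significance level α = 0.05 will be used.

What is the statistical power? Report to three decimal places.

Standardized effect: d = |μ_{schedule 1} − μ_{schedule 2}| / σ = |551.8 − 544.5| / 12.0 = 0.6083
Noncentrality parameter: λ = d·√(n/2) = 0.6083 × √(8/2) = 1.2167
Two-sided α = 0.05 → critical value z_{0.025} = 1.960.
Power = Φ(λ − 1.960) + Φ(−λ − 1.960) = Φ(-0.743) + Φ(-3.177) = 0.2287 + 0.0007 = 0.2294.

Power ≈ 0.229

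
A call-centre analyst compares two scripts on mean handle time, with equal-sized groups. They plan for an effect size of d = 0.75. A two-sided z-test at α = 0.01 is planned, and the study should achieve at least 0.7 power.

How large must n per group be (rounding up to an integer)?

For power 0.7 need Φ(δ − z_{0.005}) = 0.7, so δ = z_{0.005} + z_{0.30} = 2.576 + 0.524 = 3.100.
(For δ > 0 the lower-tail rejection region contributes negligibly to power, so the one-term inversion is standard.)
δ = d·√(n/2) ⇒ n = 2(δ/d)² = 2 × (3.100 / 0.75)² = 34.17.
Rounding up, n = 35 per group.

n = 35 per group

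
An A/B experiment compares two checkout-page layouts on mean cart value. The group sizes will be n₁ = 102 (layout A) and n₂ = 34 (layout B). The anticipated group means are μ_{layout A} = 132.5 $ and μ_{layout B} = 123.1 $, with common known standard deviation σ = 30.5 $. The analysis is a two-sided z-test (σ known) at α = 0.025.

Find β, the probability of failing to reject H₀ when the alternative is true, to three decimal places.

β ≈ 0.753

Standardized effect: d = |μ_{layout A} − μ_{layout B}| / σ = |132.5 − 123.1| / 30.5 = 0.3082
Noncentrality parameter: δ = d / √(1/n₁ + 1/n₂) = 0.3082 / √(1/102 + 1/34) = 1.5563
Critical value for a two-sided test at α = 0.025: z_{α/2} = 2.241.
Power = Φ(δ − 2.241) + Φ(−δ − 2.241) = Φ(-0.685) + Φ(-3.798) = 0.2466 + 0.0001 = 0.2467.
Type II error: β = 1 − power = 1 − 0.2467 = 0.7533.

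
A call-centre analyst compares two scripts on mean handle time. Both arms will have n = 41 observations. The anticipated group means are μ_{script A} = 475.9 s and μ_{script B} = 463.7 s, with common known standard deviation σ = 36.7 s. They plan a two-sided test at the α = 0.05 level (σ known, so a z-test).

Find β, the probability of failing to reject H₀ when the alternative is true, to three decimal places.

β ≈ 0.675

Standardized effect: d = |μ_{script A} − μ_{script B}| / σ = |475.9 − 463.7| / 36.7 = 0.3324
Noncentrality parameter: δ = d·√(n/2) = 0.3324 × √(41/2) = 1.5051
Two-sided α = 0.05 → critical value z_{0.025} = 1.960.
Power = Φ(δ − 1.960) + Φ(−δ − 1.960) = Φ(-0.455) + Φ(-3.465) = 0.3246 + 0.0003 = 0.3249.
Type II error: β = 1 − power = 1 − 0.3249 = 0.6751.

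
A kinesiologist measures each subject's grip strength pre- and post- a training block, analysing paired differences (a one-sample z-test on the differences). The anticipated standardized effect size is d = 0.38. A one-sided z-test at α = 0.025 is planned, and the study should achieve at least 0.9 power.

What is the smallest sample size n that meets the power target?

n = 73

For power 0.9 need Φ(δ − z_{0.025}) = 0.9, so δ = z_{0.025} + z_{0.10} = 1.960 + 1.282 = 3.242.
δ = d·√n ⇒ n = (δ/d)² = (3.242 / 0.38)² = 72.77.
Round up to the next whole unit.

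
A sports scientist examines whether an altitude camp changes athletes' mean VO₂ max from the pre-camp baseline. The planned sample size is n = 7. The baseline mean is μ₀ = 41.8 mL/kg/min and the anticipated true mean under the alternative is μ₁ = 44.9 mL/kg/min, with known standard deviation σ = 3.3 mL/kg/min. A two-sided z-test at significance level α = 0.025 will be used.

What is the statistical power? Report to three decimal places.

Standardized effect: d = |μ₁ − μ₀| / σ = |44.9 − 41.8| / 3.3 = 0.9394
Noncentrality parameter: λ = d·√n = 0.9394 × √7 = 2.4854
Critical value for a two-sided test at α = 0.025: z_{α/2} = 2.241.
Power = Φ(λ − 2.241) + Φ(−λ − 2.241) = Φ(0.244) + Φ(-4.727) = 0.5964 + 0.0000 = 0.5964.

Power ≈ 0.596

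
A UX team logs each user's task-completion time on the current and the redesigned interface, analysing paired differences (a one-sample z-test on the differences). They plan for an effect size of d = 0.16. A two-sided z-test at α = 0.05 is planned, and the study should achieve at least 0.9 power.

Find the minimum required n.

n = 411

Set Φ(δ − 1.960) = 0.9; then δ − 1.960 = Φ⁻¹(0.9) = 1.282, giving δ = 3.242.
(For δ > 0 the lower-tail rejection region contributes negligibly to power, so the one-term inversion is standard.)
δ = d·√n ⇒ n = (δ/d)² = (3.242 / 0.16)² = 410.45.
Rounding up, n = 411.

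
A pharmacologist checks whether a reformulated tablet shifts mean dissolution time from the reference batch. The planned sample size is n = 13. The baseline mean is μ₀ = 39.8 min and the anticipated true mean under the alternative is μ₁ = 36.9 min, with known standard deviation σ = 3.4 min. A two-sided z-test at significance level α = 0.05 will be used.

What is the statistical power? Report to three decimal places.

Standardized effect: d = |μ₁ − μ₀| / σ = |36.9 − 39.8| / 3.4 = 0.8529
Noncentrality parameter: δ = d·√n = 0.8529 × √13 = 3.0753
Critical value for a two-sided test at α = 0.05: z_{α/2} = 1.960.
Power = Φ(δ − 1.960) + Φ(−δ − 1.960) = Φ(1.115) + Φ(-5.035) = 0.8677 + 0.0000 = 0.8677.

Power ≈ 0.868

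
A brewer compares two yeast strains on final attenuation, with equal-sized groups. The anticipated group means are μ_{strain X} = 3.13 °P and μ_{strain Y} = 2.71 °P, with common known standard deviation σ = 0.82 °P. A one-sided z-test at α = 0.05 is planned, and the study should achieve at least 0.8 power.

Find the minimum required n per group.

Standardized effect: d = |μ_{strain X} − μ_{strain Y}| / σ = |3.13 − 2.71| / 0.82 = 0.5122
Set Φ(δ − 1.645) = 0.8; then δ − 1.645 = Φ⁻¹(0.8) = 0.842, giving δ = 2.486.
δ = d·√(n/2) ⇒ n = 2(δ/d)² = 2 × (2.486 / 0.5122)² = 47.13.
Round up to the next whole unit.

n = 48 per group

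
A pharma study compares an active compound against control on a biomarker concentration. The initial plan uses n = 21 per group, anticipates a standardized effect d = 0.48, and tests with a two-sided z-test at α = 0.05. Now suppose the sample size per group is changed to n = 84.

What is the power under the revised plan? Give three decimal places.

Power ≈ 0.875

With n = 84 per group: δ = d·√(n/2) = 0.48 × √(84/2) = 3.1108. Critical value z_{0.025} = 1.960.
Revised power = Φ(δ − 1.960) + Φ(−δ − 1.960) = Φ(1.151) + Φ(-5.071) = 0.8751 + 0.0000 = 0.8751.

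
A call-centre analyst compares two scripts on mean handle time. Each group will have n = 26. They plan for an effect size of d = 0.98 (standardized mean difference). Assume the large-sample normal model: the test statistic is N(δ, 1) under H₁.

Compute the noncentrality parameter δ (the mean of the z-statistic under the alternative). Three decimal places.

δ ≈ 3.533

δ = d·√(n/2) = 0.98 × √(26/2) = 3.5334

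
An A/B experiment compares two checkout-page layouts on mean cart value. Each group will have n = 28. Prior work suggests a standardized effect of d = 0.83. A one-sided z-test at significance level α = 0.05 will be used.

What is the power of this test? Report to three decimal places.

Noncentrality parameter: δ = d·√(n/2) = 0.83 × √(28/2) = 3.1056
One-sided α = 0.05 → critical value z_{0.05} = 1.645.
Power = P(Z > 1.645 − δ) = Φ(1.461) = 0.9280.

Power ≈ 0.928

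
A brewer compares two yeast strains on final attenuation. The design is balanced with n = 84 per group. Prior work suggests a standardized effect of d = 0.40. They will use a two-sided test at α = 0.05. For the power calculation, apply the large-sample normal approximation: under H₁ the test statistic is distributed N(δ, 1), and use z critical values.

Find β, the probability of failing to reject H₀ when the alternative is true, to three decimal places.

Noncentrality parameter: λ = d·√(n/2) = 0.40 × √(84/2) = 2.5923
Two-sided α = 0.05 → critical value z_{0.025} = 1.960.
Power = Φ(λ − 1.960) + Φ(−λ − 1.960) = Φ(0.632) + Φ(-4.552) = 0.7364 + 0.0000 = 0.7364.
Type II error: β = 1 − power = 1 − 0.7364 = 0.2636.

β ≈ 0.264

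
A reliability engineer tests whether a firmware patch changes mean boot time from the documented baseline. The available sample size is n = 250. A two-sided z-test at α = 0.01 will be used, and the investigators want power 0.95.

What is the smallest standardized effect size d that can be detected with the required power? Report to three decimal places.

Need Φ(δ − 2.576) = 0.95, so δ = 2.576 + 1.645 = 4.221.
(The second rejection-region term Φ(−δ − z_{α/2}) is negligible and dropped.)
δ = d·√n ⇒ d = δ/√n = 4.221/√250 = 0.2669.

d ≈ 0.267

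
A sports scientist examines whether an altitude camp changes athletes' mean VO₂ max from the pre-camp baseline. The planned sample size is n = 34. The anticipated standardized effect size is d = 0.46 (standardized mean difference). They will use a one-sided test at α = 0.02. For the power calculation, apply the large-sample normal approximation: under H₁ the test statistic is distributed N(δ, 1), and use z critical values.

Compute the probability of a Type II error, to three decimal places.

Noncentrality parameter: δ = d·√n = 0.46 × √34 = 2.6822
One-sided α = 0.02 → critical value z_{0.02} = 2.054.
Power = P(Z > 2.054 − δ) = Φ(0.628) = 0.7352.
Type II error: β = 1 − power = 1 − 0.7352 = 0.2648.

β ≈ 0.265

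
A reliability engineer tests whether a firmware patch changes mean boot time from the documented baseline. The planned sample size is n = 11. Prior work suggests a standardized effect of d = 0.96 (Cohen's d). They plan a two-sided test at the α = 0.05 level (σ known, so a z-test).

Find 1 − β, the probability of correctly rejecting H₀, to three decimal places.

Power ≈ 0.890

Noncentrality parameter: δ = d·√n = 0.96 × √11 = 3.1840
Critical value for a two-sided test at α = 0.05: z_{α/2} = 1.960.
Power = Φ(δ − 1.960) + Φ(−δ − 1.960) = Φ(1.224) + Φ(-5.144) = 0.8895 + 0.0000 = 0.8895.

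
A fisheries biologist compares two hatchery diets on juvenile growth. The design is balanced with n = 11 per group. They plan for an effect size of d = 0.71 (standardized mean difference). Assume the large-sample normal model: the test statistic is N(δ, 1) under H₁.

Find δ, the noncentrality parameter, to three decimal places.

The noncentrality parameter scales effect size by the design's sample-size factor: δ = d·√(n/2) = 0.71 × √(11/2) = 1.6651

δ ≈ 1.665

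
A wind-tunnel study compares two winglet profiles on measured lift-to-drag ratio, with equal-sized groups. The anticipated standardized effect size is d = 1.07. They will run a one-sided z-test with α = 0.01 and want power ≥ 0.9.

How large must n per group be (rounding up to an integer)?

For power 0.9 need Φ(δ − z_{0.01}) = 0.9, so δ = z_{0.01} + z_{0.10} = 2.326 + 1.282 = 3.608.
δ = d·√(n/2) ⇒ n = 2(δ/d)² = 2 × (3.608 / 1.07)² = 22.74.
Round up to the next whole unit.

n = 23 per group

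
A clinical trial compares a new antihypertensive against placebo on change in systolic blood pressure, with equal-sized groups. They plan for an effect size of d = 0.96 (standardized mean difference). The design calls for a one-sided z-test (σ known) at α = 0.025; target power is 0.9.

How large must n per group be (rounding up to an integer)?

For power 0.9 need Φ(δ − z_{0.025}) = 0.9, so δ = z_{0.025} + z_{0.10} = 1.960 + 1.282 = 3.242.
δ = d·√(n/2) ⇒ n = 2(δ/d)² = 2 × (3.242 / 0.96)² = 22.80.
Round up to the next whole unit.

n = 23 per group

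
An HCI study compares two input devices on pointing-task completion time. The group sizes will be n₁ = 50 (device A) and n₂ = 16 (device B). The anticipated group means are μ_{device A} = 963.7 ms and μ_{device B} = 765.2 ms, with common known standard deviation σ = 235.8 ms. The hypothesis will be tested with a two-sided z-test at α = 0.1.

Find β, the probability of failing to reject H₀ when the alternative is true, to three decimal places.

β ≈ 0.099

Standardized effect: d = |μ_{device A} − μ_{device B}| / σ = |963.7 − 765.2| / 235.8 = 0.8418
Noncentrality parameter: λ = d / √(1/n₁ + 1/n₂) = 0.8418 / √(1/50 + 1/16) = 2.9308
Critical value for a two-sided test at α = 0.1: z_{α/2} = 1.645.
Power = Φ(λ − 1.645) + Φ(−λ − 1.645) = Φ(1.286) + Φ(-4.576) = 0.9008 + 0.0000 = 0.9008.
Type II error: β = 1 − power = 1 − 0.9008 = 0.0992.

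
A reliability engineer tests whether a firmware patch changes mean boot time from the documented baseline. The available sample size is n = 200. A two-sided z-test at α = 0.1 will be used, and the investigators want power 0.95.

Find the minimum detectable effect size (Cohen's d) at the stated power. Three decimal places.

d ≈ 0.233

Need Φ(δ − 1.645) = 0.95, so δ = 1.645 + 1.645 = 3.290.
(The second rejection-region term Φ(−δ − z_{α/2}) is negligible and dropped.)
δ = d·√n ⇒ d = δ/√n = 3.290/√200 = 0.2326.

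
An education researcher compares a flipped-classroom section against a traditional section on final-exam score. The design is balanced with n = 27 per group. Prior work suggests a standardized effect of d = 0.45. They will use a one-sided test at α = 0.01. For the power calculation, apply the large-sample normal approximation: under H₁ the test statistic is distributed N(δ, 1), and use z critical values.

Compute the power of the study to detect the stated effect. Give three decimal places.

Noncentrality parameter: λ = d·√(n/2) = 0.45 × √(27/2) = 1.6534
One-sided α = 0.01 → critical value z_{0.01} = 2.326.
Power = P(Z > 2.326 − λ) = Φ(-0.673) = 0.2505.

Power ≈ 0.250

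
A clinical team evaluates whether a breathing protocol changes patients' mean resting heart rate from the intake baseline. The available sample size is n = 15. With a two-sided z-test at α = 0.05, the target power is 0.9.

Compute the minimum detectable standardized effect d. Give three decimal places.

d ≈ 0.837

Need Φ(δ − 1.960) = 0.9, so δ = 1.960 + 1.282 = 3.242.
(Lower-tail contribution to power is negligible for δ > 0.)
δ = d·√n ⇒ d = δ/√n = 3.242/√15 = 0.8370.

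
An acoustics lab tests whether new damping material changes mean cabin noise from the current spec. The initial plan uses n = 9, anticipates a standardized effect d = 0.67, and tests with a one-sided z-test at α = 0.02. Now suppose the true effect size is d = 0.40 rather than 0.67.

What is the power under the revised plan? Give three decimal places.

With d = 0.40: δ = d·√n = 0.40 × √9 = 1.2000. Critical value z_{0.02} = 2.054.
Revised power = Φ(δ − 2.054) = Φ(-0.854) = 0.1966.

Power ≈ 0.197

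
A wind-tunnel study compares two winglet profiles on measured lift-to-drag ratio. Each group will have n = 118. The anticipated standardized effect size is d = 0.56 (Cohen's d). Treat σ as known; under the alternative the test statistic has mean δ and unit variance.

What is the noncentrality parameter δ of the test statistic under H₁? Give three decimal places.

The noncentrality parameter scales effect size by the design's sample-size factor: δ = d·√(n/2) = 0.56 × √(118/2) = 4.3014

δ ≈ 4.301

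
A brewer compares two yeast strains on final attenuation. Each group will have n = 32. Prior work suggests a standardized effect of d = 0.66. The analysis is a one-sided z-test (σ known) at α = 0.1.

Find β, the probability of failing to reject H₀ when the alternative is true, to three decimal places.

β ≈ 0.087

Noncentrality parameter: δ = d·√(n/2) = 0.66 × √(32/2) = 2.6400
Critical value for a one-sided test at α = 0.1: z_α = 1.282.
Power = Φ(δ − 1.282) = Φ(1.358) = 0.9128.
Type II error: β = 1 − power = 1 − 0.9128 = 0.0872.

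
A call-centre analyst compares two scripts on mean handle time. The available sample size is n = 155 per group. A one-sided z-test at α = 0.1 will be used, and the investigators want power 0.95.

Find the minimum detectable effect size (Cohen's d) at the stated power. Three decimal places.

Need Φ(δ − 1.282) = 0.95, so δ = 1.282 + 1.645 = 2.926.
δ = d·√(n/2) ⇒ d = δ/√(n/2) = 2.926/√(155/2) = 0.3324.

d ≈ 0.332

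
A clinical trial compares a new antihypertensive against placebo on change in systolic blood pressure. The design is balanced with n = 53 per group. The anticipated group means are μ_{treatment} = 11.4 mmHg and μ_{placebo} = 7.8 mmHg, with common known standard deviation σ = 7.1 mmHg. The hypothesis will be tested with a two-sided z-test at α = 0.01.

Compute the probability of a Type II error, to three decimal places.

Standardized effect: d = |μ_{treatment} − μ_{placebo}| / σ = |11.4 − 7.8| / 7.1 = 0.5070
Noncentrality parameter: δ = d·√(n/2) = 0.5070 × √(53/2) = 2.6102
Two-sided α = 0.01 → critical value z_{0.005} = 2.576.
Power = Φ(δ − 2.576) + Φ(−δ − 2.576) = Φ(0.034) + Φ(-5.186) = 0.5137 + 0.0000 = 0.5137.
Type II error: β = 1 − power = 1 − 0.5137 = 0.4863.

β ≈ 0.486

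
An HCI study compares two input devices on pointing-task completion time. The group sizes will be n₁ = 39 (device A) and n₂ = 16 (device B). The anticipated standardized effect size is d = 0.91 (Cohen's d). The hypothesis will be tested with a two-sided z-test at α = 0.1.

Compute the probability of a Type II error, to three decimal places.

Noncentrality parameter: δ = d / √(1/n₁ + 1/n₂) = 0.91 / √(1/39 + 1/16) = 3.0652
Critical value for a two-sided test at α = 0.1: z_{α/2} = 1.645.
Power = Φ(δ − 1.645) + Φ(−δ − 1.645) = Φ(1.420) + Φ(-4.710) = 0.9222 + 0.0000 = 0.9222.
Type II error: β = 1 − power = 1 − 0.9222 = 0.0778.

β ≈ 0.078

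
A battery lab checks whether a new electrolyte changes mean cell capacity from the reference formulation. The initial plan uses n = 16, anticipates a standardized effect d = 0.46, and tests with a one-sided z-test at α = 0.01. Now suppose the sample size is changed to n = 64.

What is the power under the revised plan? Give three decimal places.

Power ≈ 0.912

With n = 64: δ = d·√n = 0.46 × √64 = 3.6800. Critical value z_{0.01} = 2.326.
Revised power = P(Z > 2.326 − δ) = Φ(1.354) = 0.9121.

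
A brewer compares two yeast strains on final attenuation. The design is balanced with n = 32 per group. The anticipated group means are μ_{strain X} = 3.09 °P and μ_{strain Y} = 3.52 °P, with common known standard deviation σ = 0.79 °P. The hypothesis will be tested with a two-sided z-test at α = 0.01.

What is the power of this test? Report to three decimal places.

Power ≈ 0.345

Standardized effect: d = |μ_{strain X} − μ_{strain Y}| / σ = |3.09 − 3.52| / 0.79 = 0.5443
Noncentrality parameter: δ = d·√(n/2) = 0.5443 × √(32/2) = 2.1772
Critical value for a two-sided test at α = 0.01: z_{α/2} = 2.576.
Power = Φ(δ − 2.576) + Φ(−δ − 2.576) = Φ(-0.399) + Φ(-4.753) = 0.3451 + 0.0000 = 0.3451.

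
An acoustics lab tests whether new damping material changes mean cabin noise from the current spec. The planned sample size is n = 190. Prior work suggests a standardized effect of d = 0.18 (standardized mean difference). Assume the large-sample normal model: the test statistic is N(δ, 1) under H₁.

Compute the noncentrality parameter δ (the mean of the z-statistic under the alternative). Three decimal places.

δ ≈ 2.481

The noncentrality parameter scales effect size by the design's sample-size factor: δ = d·√n = 0.18 × √190 = 2.4811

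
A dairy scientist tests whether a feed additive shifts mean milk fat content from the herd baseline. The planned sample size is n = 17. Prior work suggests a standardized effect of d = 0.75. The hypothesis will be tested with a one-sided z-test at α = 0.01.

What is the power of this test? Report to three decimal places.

Noncentrality parameter: δ = d·√n = 0.75 × √17 = 3.0923
Critical value for a one-sided test at α = 0.01: z_α = 2.326.
Power = Φ(δ − 2.326) = Φ(0.766) = 0.7782.

Power ≈ 0.778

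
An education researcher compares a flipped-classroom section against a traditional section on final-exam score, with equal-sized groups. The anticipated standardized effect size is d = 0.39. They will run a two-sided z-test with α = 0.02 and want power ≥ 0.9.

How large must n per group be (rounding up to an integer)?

For power 0.9 need Φ(δ − z_{0.01}) = 0.9, so δ = z_{0.01} + z_{0.10} = 2.326 + 1.282 = 3.608.
(Ignoring the negligible lower-tail rejection probability gives the usual closed-form inversion.)
δ = d·√(n/2) ⇒ n = 2(δ/d)² = 2 × (3.608 / 0.39)² = 171.16.
Rounding up, n = 172 per group.

n = 172 per group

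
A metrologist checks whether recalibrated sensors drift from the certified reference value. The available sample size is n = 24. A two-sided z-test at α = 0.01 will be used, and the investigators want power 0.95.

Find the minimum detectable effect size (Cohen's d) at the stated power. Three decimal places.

Need Φ(δ − 2.576) = 0.95, so δ = 2.576 + 1.645 = 4.221.
(Lower-tail contribution to power is negligible for δ > 0.)
δ = d·√n ⇒ d = δ/√n = 4.221/√24 = 0.8615.

d ≈ 0.862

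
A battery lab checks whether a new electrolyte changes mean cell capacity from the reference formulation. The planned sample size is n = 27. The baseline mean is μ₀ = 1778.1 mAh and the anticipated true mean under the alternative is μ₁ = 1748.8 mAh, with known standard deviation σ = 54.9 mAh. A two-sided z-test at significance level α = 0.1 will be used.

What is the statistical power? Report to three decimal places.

Power ≈ 0.870

Standardized effect: d = |μ₁ − μ₀| / σ = |1748.8 − 1778.1| / 54.9 = 0.5337
Noncentrality parameter: δ = d·√n = 0.5337 × √27 = 2.7732
Two-sided α = 0.1 → critical value z_{0.05} = 1.645.
Power = Φ(δ − 1.645) + Φ(−δ − 1.645) = Φ(1.128) + Φ(-4.418) = 0.8704 + 0.0000 = 0.8704.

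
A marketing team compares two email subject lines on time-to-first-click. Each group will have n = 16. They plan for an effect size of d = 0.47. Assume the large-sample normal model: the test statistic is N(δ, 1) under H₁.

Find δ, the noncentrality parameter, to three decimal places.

δ ≈ 1.329

δ = d·√(n/2) = 0.47 × √(16/2) = 1.3294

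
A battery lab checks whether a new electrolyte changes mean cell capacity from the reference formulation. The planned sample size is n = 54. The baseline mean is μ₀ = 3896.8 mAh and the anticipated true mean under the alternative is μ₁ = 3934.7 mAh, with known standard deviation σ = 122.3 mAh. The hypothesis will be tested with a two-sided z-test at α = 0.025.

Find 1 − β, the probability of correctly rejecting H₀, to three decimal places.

Standardized effect: d = |μ₁ − μ₀| / σ = |3934.7 − 3896.8| / 122.3 = 0.3099
Noncentrality parameter: δ = d·√n = 0.3099 × √54 = 2.2772
Two-sided α = 0.025 → critical value z_{0.0125} = 2.241.
Power = Φ(δ − 2.241) + Φ(−δ − 2.241) = Φ(0.036) + Φ(-4.519) = 0.5143 + 0.0000 = 0.5143.

Power ≈ 0.514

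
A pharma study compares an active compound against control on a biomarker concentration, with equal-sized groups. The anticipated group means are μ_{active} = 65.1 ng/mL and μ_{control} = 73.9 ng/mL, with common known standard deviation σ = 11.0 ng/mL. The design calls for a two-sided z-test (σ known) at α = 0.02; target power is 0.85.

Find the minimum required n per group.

Standardized effect: d = |μ_{active} − μ_{control}| / σ = |65.1 − 73.9| / 11.0 = 0.8000
For power 0.85 need Φ(δ − z_{0.01}) = 0.85, so δ = z_{0.01} + z_{0.15} = 2.326 + 1.036 = 3.363.
(The Φ(−δ − z_{α/2}) term is vanishingly small for δ > 0 and is dropped in the standard sample-size formula.)
δ = d·√(n/2) ⇒ n = 2(δ/d)² = 2 × (3.363 / 0.8000)² = 35.34.
Rounding up, n = 36 per group.

n = 36 per group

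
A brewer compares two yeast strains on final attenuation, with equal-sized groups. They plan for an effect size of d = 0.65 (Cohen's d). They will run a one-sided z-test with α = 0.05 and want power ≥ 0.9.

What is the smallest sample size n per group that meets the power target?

For power 0.9 need Φ(δ − z_{0.05}) = 0.9, so δ = z_{0.05} + z_{0.10} = 1.645 + 1.282 = 2.926.
δ = d·√(n/2) ⇒ n = 2(δ/d)² = 2 × (2.926 / 0.65)² = 40.54.
Round up to the next whole unit.

n = 41 per group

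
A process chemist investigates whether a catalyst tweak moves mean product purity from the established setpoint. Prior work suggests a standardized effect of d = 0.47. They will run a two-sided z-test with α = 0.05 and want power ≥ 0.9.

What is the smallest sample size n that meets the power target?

Set Φ(δ − 1.960) = 0.9; then δ − 1.960 = Φ⁻¹(0.9) = 1.282, giving δ = 3.242.
(The Φ(−δ − z_{α/2}) term is vanishingly small for δ > 0 and is dropped in the standard sample-size formula.)
δ = d·√n ⇒ n = (δ/d)² = (3.242 / 0.47)² = 47.57.
Round up to the next whole unit.

n = 48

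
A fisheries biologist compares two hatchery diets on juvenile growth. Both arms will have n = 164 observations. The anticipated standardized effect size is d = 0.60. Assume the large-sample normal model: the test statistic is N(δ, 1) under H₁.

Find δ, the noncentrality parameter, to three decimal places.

δ ≈ 5.433

The noncentrality parameter scales effect size by the design's sample-size factor: δ = d·√(n/2) = 0.60 × √(164/2) = 5.4332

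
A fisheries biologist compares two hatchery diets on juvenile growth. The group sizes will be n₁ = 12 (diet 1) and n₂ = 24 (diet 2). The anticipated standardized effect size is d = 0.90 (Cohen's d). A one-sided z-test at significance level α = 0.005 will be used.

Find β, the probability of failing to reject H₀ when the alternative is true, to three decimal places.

β ≈ 0.512

Noncentrality parameter: δ = d / √(1/n₁ + 1/n₂) = 0.90 / √(1/12 + 1/24) = 2.5456
One-sided α = 0.005 → critical value z_{0.005} = 2.576.
Power = P(Z > 2.576 − δ) = Φ(-0.030) = 0.4879.
Type II error: β = 1 − power = 1 − 0.4879 = 0.5121.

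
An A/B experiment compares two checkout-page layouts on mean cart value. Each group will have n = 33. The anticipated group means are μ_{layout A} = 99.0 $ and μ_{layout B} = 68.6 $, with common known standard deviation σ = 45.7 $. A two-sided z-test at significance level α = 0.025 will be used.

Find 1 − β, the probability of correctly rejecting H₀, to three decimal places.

Power ≈ 0.677

Standardized effect: d = |μ_{layout A} − μ_{layout B}| / σ = |99.0 − 68.6| / 45.7 = 0.6652
Noncentrality parameter: δ = d·√(n/2) = 0.6652 × √(33/2) = 2.7021
Critical value for a two-sided test at α = 0.025: z_{α/2} = 2.241.
Power = Φ(δ − 2.241) + Φ(−δ − 2.241) = Φ(0.461) + Φ(-4.943) = 0.6775 + 0.0000 = 0.6775.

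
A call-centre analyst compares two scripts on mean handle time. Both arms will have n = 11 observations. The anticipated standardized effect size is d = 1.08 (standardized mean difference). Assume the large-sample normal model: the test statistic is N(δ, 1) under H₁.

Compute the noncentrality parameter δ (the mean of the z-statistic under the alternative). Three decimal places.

δ ≈ 2.533

δ = d·√(n/2) = 1.08 × √(11/2) = 2.5328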